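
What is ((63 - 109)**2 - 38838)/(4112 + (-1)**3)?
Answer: -36722/4111 ≈ -8.9326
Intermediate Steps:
((63 - 109)**2 - 38838)/(4112 + (-1)**3) = ((-46)**2 - 38838)/(4112 - 1) = (2116 - 38838)/4111 = -36722*1/4111 = -36722/4111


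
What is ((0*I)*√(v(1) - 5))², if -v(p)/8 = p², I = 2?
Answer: 0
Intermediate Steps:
v(p) = -8*p²
((0*I)*√(v(1) - 5))² = ((0*2)*√(-8*1² - 5))² = (0*√(-8*1 - 5))² = (0*√(-8 - 5))² = (0*√(-13))² = (0*(I*√13))² = 0² = 0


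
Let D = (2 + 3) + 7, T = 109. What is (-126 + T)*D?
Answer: -204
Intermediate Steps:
D = 12 (D = 5 + 7 = 12)
(-126 + T)*D = (-126 + 109)*12 = -17*12 = -204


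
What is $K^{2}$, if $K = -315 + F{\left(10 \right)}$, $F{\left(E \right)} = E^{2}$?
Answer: $46225$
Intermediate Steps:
$K = -215$ ($K = -315 + 10^{2} = -315 + 100 = -215$)
$K^{2} = \left(-215\right)^{2} = 46225$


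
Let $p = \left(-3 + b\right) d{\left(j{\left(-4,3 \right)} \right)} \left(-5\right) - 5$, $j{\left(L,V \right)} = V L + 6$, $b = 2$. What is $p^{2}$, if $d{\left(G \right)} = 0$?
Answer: $25$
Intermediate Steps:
$j{\left(L,V \right)} = 6 + L V$ ($j{\left(L,V \right)} = L V + 6 = 6 + L V$)
$p = -5$ ($p = \left(-3 + 2\right) 0 \left(-5\right) - 5 = \left(-1\right) 0 \left(-5\right) - 5 = 0 \left(-5\right) - 5 = 0 - 5 = -5$)
$p^{2} = \left(-5\right)^{2} = 25$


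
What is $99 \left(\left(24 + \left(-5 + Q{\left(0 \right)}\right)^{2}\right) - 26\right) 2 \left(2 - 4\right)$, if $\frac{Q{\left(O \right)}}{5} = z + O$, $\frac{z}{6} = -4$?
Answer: $-6186708$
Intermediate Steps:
$z = -24$ ($z = 6 \left(-4\right) = -24$)
$Q{\left(O \right)} = -120 + 5 O$ ($Q{\left(O \right)} = 5 \left(-24 + O\right) = -120 + 5 O$)
$99 \left(\left(24 + \left(-5 + Q{\left(0 \right)}\right)^{2}\right) - 26\right) 2 \left(2 - 4\right) = 99 \left(\left(24 + \left(-5 + \left(-120 + 5 \cdot 0\right)\right)^{2}\right) - 26\right) 2 \left(2 - 4\right) = 99 \left(\left(24 + \left(-5 + \left(-120 + 0\right)\right)^{2}\right) - 26\right) 2 \left(-2\right) = 99 \left(\left(24 + \left(-5 - 120\right)^{2}\right) - 26\right) \left(-4\right) = 99 \left(\left(24 + \left(-125\right)^{2}\right) - 26\right) \left(-4\right) = 99 \left(\left(24 + 15625\right) - 26\right) \left(-4\right) = 99 \left(15649 - 26\right) \left(-4\right) = 99 \cdot 15623 \left(-4\right) = 1546677 \left(-4\right) = -6186708$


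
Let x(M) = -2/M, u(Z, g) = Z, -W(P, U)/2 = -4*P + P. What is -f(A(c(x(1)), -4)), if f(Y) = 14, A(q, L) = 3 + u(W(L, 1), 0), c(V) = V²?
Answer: -14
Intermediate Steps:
W(P, U) = 6*P (W(P, U) = -2*(-4*P + P) = -(-6)*P = 6*P)
A(q, L) = 3 + 6*L
-f(A(c(x(1)), -4)) = -1*14 = -14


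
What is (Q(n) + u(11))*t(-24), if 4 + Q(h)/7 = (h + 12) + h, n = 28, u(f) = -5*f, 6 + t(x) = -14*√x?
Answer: -2358 - 11004*I*√6 ≈ -2358.0 - 26954.0*I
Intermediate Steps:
t(x) = -6 - 14*√x
Q(h) = 56 + 14*h (Q(h) = -28 + 7*((h + 12) + h) = -28 + 7*((12 + h) + h) = -28 + 7*(12 + 2*h) = -28 + (84 + 14*h) = 56 + 14*h)
(Q(n) + u(11))*t(-24) = ((56 + 14*28) - 5*11)*(-6 - 28*I*√6) = ((56 + 392) - 55)*(-6 - 28*I*√6) = (448 - 55)*(-6 - 28*I*√6) = 393*(-6 - 28*I*√6) = -2358 - 11004*I*√6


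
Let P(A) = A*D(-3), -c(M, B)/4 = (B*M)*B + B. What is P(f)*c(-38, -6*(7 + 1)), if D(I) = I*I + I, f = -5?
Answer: -10512000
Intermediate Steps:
c(M, B) = -4*B - 4*M*B² (c(M, B) = -4*((B*M)*B + B) = -4*(M*B² + B) = -4*(B + M*B²) = -4*B - 4*M*B²)
D(I) = I + I² (D(I) = I² + I = I + I²)
P(A) = 6*A (P(A) = A*(-3*(1 - 3)) = A*(-3*(-2)) = A*6 = 6*A)
P(f)*c(-38, -6*(7 + 1)) = (6*(-5))*(-4*(-6*(7 + 1))*(1 - 6*(7 + 1)*(-38))) = -(-120)*(-6*8)*(1 - 6*8*(-38)) = -(-120)*(-48)*(1 - 48*(-38)) = -(-120)*(-48)*(1 + 1824) = -(-120)*(-48)*1825 = -30*350400 = -10512000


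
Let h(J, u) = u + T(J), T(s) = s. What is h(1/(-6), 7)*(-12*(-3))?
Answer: 246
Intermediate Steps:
h(J, u) = J + u (h(J, u) = u + J = J + u)
h(1/(-6), 7)*(-12*(-3)) = (1/(-6) + 7)*(-12*(-3)) = (-⅙ + 7)*36 = (41/6)*36 = 246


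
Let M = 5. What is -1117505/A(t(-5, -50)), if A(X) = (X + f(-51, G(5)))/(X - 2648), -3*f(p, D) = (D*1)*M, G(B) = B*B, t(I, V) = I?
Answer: -254120637/4 ≈ -6.3530e+7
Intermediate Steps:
G(B) = B²
f(p, D) = -5*D/3 (f(p, D) = -D*1*5/3 = -D*5/3 = -5*D/3)
A(X) = (-125/3 + X)/(-2648 + X) (A(X) = (X - 5/3*5²)/(X - 2648) = (X - 5/3*25)/(-2648 + X) = (X - 125/3)/(-2648 + X) = (-125/3 + X)/(-2648 + X))
-1117505/A(t(-5, -50)) = -1117505*(-2648 - 5)/(-125/3 - 5) = -1117505/(-140/3/(-2653)) = -1117505/((-1/2653*(-140/3))) = -1117505/20/1137 = -1117505*1137/20 = -254120637/4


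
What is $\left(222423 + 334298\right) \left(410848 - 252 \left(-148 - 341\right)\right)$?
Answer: $297331324796$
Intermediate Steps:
$\left(222423 + 334298\right) \left(410848 - 252 \left(-148 - 341\right)\right) = 556721 \left(410848 - -123228\right) = 556721 \left(410848 + 123228\right) = 556721 \cdot 534076 = 297331324796$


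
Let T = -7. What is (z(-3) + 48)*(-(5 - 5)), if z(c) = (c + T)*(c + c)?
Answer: 0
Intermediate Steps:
z(c) = 2*c*(-7 + c) (z(c) = (c - 7)*(c + c) = (-7 + c)*(2*c) = 2*c*(-7 + c))
(z(-3) + 48)*(-(5 - 5)) = (2*(-3)*(-7 - 3) + 48)*(-(5 - 5)) = (2*(-3)*(-10) + 48)*(-1*0) = (60 + 48)*0 = 108*0 = 0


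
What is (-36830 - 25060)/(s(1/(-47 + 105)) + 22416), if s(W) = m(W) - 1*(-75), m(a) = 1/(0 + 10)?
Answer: -618900/224911 ≈ -2.7518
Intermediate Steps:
m(a) = ⅒ (m(a) = 1/10 = ⅒)
s(W) = 751/10 (s(W) = ⅒ - 1*(-75) = ⅒ + 75 = 751/10)
(-36830 - 25060)/(s(1/(-47 + 105)) + 22416) = (-36830 - 25060)/(751/10 + 22416) = -61890/224911/10 = -61890*10/224911 = -618900/224911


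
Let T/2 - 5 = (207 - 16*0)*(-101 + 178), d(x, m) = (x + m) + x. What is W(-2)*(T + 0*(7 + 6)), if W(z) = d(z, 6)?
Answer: 63776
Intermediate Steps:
d(x, m) = m + 2*x (d(x, m) = (m + x) + x = m + 2*x)
T = 31888 (T = 10 + 2*((207 - 16*0)*(-101 + 178)) = 10 + 2*((207 + 0)*77) = 10 + 2*(207*77) = 10 + 2*15939 = 10 + 31878 = 31888)
W(z) = 6 + 2*z
W(-2)*(T + 0*(7 + 6)) = (6 + 2*(-2))*(31888 + 0*(7 + 6)) = (6 - 4)*(31888 + 0*13) = 2*(31888 + 0) = 2*31888 = 63776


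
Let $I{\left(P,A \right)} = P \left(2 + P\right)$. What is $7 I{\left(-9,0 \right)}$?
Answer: $441$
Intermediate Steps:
$7 I{\left(-9,0 \right)} = 7 \left(- 9 \left(2 - 9\right)\right) = 7 \left(\left(-9\right) \left(-7\right)\right) = 7 \cdot 63 = 441$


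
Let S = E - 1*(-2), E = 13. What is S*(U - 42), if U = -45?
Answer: -1305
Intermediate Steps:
S = 15 (S = 13 - 1*(-2) = 13 + 2 = 15)
S*(U - 42) = 15*(-45 - 42) = 15*(-87) = -1305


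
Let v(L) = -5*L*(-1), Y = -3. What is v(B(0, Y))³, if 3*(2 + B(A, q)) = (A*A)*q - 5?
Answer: -166375/27 ≈ -6162.0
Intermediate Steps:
B(A, q) = -11/3 + q*A²/3 (B(A, q) = -2 + ((A*A)*q - 5)/3 = -2 + (A²*q - 5)/3 = -2 + (q*A² - 5)/3 = -2 + (-5 + q*A²)/3 = -2 + (-5/3 + q*A²/3) = -11/3 + q*A²/3)
v(L) = 5*L
v(B(0, Y))³ = (5*(-11/3 + (⅓)*(-3)*0²))³ = (5*(-11/3 + (⅓)*(-3)*0))³ = (5*(-11/3 + 0))³ = (5*(-11/3))³ = (-55/3)³ = -166375/27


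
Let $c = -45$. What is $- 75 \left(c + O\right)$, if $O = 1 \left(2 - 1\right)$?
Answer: $3300$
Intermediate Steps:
$O = 1$ ($O = 1 \cdot 1 = 1$)
$- 75 \left(c + O\right) = - 75 \left(-45 + 1\right) = \left(-75\right) \left(-44\right) = 3300$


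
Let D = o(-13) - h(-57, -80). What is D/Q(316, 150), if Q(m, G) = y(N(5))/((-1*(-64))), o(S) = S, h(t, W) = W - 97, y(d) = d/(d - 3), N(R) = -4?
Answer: 18368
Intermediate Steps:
y(d) = d/(-3 + d)
h(t, W) = -97 + W
Q(m, G) = 1/112 (Q(m, G) = (-4/(-3 - 4))/((-1*(-64))) = -4/(-7)/64 = -4*(-⅐)*(1/64) = (4/7)*(1/64) = 1/112)
D = 164 (D = -13 - (-97 - 80) = -13 - 1*(-177) = -13 + 177 = 164)
D/Q(316, 150) = 164/(1/112) = 164*112 = 18368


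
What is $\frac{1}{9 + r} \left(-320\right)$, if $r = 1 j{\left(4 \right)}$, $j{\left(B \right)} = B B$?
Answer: $- \frac{64}{5} \approx -12.8$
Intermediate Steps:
$j{\left(B \right)} = B^{2}$
$r = 16$ ($r = 1 \cdot 4^{2} = 1 \cdot 16 = 16$)
$\frac{1}{9 + r} \left(-320\right) = \frac{1}{9 + 16} \left(-320\right) = \frac{1}{25} \left(-320\right) = - \frac{64}{5}$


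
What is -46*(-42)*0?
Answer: 0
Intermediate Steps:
-46*(-42)*0 = 1932*0 = 0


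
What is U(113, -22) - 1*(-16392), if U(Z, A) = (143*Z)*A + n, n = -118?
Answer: -339224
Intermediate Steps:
U(Z, A) = -118 + 143*A*Z (U(Z, A) = (143*Z)*A - 118 = 143*A*Z - 118 = -118 + 143*A*Z)
U(113, -22) - 1*(-16392) = (-118 + 143*(-22)*113) - 1*(-16392) = (-118 - 355498) + 16392 = -355616 + 16392 = -339224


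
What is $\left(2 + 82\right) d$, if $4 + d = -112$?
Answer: $-9744$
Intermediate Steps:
$d = -116$ ($d = -4 - 112 = -116$)
$\left(2 + 82\right) d = \left(2 + 82\right) \left(-116\right) = 84 \left(-116\right) = -9744$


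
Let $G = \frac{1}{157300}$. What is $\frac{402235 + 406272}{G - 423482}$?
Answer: $- \frac{127178151100}{66613718599} \approx -1.9092$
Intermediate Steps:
$G = \frac{1}{157300} \approx 6.3573 \cdot 10^{-6}$
$\frac{402235 + 406272}{G - 423482} = \frac{402235 + 406272}{\frac{1}{157300} - 423482} = \frac{808507}{- \frac{66613718599}{157300}} = 808507 \left(- \frac{157300}{66613718599}\right) = - \frac{127178151100}{66613718599}$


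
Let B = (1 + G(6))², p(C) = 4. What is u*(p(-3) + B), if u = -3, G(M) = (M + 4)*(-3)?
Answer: -2535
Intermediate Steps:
G(M) = -12 - 3*M (G(M) = (4 + M)*(-3) = -12 - 3*M)
B = 841 (B = (1 + (-12 - 3*6))² = (1 + (-12 - 18))² = (1 - 30)² = (-29)² = 841)
u*(p(-3) + B) = -3*(4 + 841) = -3*845 = -2535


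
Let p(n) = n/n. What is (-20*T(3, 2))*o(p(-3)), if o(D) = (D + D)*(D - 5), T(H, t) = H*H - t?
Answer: 1120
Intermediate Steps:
p(n) = 1
T(H, t) = H² - t
o(D) = 2*D*(-5 + D) (o(D) = (2*D)*(-5 + D) = 2*D*(-5 + D))
(-20*T(3, 2))*o(p(-3)) = (-20*(3² - 1*2))*(2*1*(-5 + 1)) = (-20*(9 - 2))*(2*1*(-4)) = -20*7*(-8) = -140*(-8) = 1120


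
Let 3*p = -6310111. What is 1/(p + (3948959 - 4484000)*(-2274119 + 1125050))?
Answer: 3/1844390770376 ≈ 1.6266e-12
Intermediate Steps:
p = -6310111/3 (p = (1/3)*(-6310111) = -6310111/3 ≈ -2.1034e+6)
1/(p + (3948959 - 4484000)*(-2274119 + 1125050)) = 1/(-6310111/3 + (3948959 - 4484000)*(-2274119 + 1125050)) = 1/(-6310111/3 - 535041*(-1149069)) = 1/(-6310111/3 + 614799026829) = 1/(1844390770376/3) = 3/1844390770376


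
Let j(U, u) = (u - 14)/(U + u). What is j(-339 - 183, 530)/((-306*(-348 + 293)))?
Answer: 43/11220 ≈ 0.0038324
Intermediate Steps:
j(U, u) = (-14 + u)/(U + u)
j(-339 - 183, 530)/((-306*(-348 + 293))) = ((-14 + 530)/((-339 - 183) + 530))/((-306*(-348 + 293))) = (516/(-522 + 530))/((-306*(-55))) = (516/8)/16830 = ((1/8)*516)*(1/16830) = (129/2)*(1/16830) = 43/11220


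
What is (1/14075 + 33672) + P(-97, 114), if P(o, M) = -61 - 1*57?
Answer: 472272551/14075 ≈ 33554.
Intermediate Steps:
P(o, M) = -118 (P(o, M) = -61 - 57 = -118)
(1/14075 + 33672) + P(-97, 114) = (1/14075 + 33672) - 118 = 473933401/14075 - 118 = 472272551/14075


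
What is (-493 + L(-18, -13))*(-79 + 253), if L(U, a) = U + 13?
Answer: -86652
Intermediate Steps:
L(U, a) = 13 + U
(-493 + L(-18, -13))*(-79 + 253) = (-493 + (13 - 18))*(-79 + 253) = (-493 - 5)*174 = -498*174 = -86652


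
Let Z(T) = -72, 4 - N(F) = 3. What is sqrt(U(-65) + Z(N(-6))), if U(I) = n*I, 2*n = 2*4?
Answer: 2*I*sqrt(83) ≈ 18.221*I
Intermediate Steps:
N(F) = 1 (N(F) = 4 - 1*3 = 4 - 3 = 1)
n = 4 (n = (2*4)/2 = (1/2)*8 = 4)
U(I) = 4*I
sqrt(U(-65) + Z(N(-6))) = sqrt(4*(-65) - 72) = sqrt(-260 - 72) = sqrt(-332) = 2*I*sqrt(83)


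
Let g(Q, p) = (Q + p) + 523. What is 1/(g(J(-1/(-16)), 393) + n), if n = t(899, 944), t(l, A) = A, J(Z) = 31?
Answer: 1/1891 ≈ 0.00052882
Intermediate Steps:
n = 944
g(Q, p) = 523 + Q + p
1/(g(J(-1/(-16)), 393) + n) = 1/((523 + 31 + 393) + 944) = 1/(947 + 944) = 1/1891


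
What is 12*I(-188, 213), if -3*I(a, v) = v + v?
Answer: -1704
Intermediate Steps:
I(a, v) = -2*v/3 (I(a, v) = -(v + v)/3 = -2*v/3)
12*I(-188, 213) = 12*(-⅔*213) = 12*(-142) = -1704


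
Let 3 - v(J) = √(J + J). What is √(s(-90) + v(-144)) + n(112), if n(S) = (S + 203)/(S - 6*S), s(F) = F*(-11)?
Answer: -9/16 + √(993 - 12*I*√2) ≈ 30.951 - 0.26926*I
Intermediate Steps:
s(F) = -11*F
n(S) = -(203 + S)/(5*S) (n(S) = (203 + S)/((-5*S)) = (203 + S)*(-1/(5*S)) = -(203 + S)/(5*S))
v(J) = 3 - √2*√J (v(J) = 3 - √(J + J) = 3 - √(2*J) = 3 - √2*√J)
√(s(-90) + v(-144)) + n(112) = √(-11*(-90) + (3 - √2*√(-144))) + (⅕)*(-203 - 1*112)/112 = √(990 + (3 - √2*12*I)) + (⅕)*(1/112)*(-203 - 112) = √(990 + (3 - 12*I*√2)) + (⅕)*(1/112)*(-315) = √(993 - 12*I*√2) - 9/16 = -9/16 + √(993 - 12*I*√2)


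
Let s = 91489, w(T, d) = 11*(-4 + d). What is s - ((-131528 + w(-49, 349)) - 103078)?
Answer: 322300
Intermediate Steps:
w(T, d) = -44 + 11*d
s - ((-131528 + w(-49, 349)) - 103078) = 91489 - ((-131528 + (-44 + 11*349)) - 103078) = 91489 - ((-131528 + (-44 + 3839)) - 103078) = 91489 - ((-131528 + 3795) - 103078) = 91489 - (-127733 - 103078) = 91489 - 1*(-230811) = 91489 + 230811 = 322300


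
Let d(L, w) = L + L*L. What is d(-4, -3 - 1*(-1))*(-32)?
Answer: -384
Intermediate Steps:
d(L, w) = L + L²
d(-4, -3 - 1*(-1))*(-32) = -4*(1 - 4)*(-32) = -4*(-3)*(-32) = 12*(-32) = -384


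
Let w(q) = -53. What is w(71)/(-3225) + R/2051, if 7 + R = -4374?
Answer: -14020022/6614475 ≈ -2.1196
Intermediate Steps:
R = -4381 (R = -7 - 4374 = -4381)
w(71)/(-3225) + R/2051 = -53/(-3225) - 4381/2051 = -53*(-1/3225) - 4381*1/2051 = 53/3225 - 4381/2051 = -14020022/6614475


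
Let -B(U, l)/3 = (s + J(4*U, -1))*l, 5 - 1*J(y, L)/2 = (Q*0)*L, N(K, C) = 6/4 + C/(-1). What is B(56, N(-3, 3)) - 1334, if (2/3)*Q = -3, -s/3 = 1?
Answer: -2605/2 ≈ -1302.5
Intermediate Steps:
s = -3 (s = -3*1 = -3)
N(K, C) = 3/2 - C (N(K, C) = 6*(¼) + C*(-1) = 3/2 - C)
Q = -9/2 (Q = (3/2)*(-3) = -9/2 ≈ -4.5000)
J(y, L) = 10 (J(y, L) = 10 - 2*(-9/2*0)*L = 10 - 0*L = 10 - 2*0 = 10 + 0 = 10)
B(U, l) = -21*l (B(U, l) = -3*(-3 + 10)*l = -21*l)
B(56, N(-3, 3)) - 1334 = -21*(3/2 - 1*3) - 1334 = -21*(3/2 - 3) - 1334 = -21*(-3/2) - 1334 = 63/2 - 1334 = -2605/2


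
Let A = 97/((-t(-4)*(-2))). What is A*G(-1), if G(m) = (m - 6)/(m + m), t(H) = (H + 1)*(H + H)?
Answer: 679/96 ≈ 7.0729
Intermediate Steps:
t(H) = 2*H*(1 + H) (t(H) = (1 + H)*(2*H) = 2*H*(1 + H))
G(m) = (-6 + m)/(2*m) (G(m) = (-6 + m)/((2*m)) = (-6 + m)*(1/(2*m)) = (-6 + m)/(2*m))
A = 97/48 (A = 97/((-2*(-4)*(1 - 4)*(-2))) = 97/((-2*(-4)*(-3)*(-2))) = 97/((-1*24*(-2))) = 97/((-24*(-2))) = 97/48 ≈ 2.0208)
A*G(-1) = 97*((½)*(-6 - 1)/(-1))/48 = 97*((½)*(-1)*(-7))/48 = (97/48)*(7/2) = 679/96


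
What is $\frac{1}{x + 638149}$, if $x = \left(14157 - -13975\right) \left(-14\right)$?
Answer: $\frac{1}{244301} \approx 4.0933 \cdot 10^{-6}$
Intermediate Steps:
$x = -393848$ ($x = \left(14157 + 13975\right) \left(-14\right) = 28132 \left(-14\right) = -393848$)
$\frac{1}{x + 638149} = \frac{1}{-393848 + 638149} = \frac{1}{244301}$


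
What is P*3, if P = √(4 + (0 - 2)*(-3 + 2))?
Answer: 3*√6 ≈ 7.3485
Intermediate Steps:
P = √6 (P = √(4 - 2*(-1)) = √(4 + 2) = √6 ≈ 2.4495)
P*3 = √6*3 = 3*√6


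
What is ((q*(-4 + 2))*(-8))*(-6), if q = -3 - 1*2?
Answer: 480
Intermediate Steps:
q = -5 (q = -3 - 2 = -5)
((q*(-4 + 2))*(-8))*(-6) = (-5*(-4 + 2)*(-8))*(-6) = (-5*(-2)*(-8))*(-6) = (10*(-8))*(-6) = -80*(-6) = 480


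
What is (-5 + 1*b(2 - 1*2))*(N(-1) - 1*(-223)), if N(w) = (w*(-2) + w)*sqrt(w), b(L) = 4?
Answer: -223 - I ≈ -223.0 - 1.0*I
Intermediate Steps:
N(w) = -w**(3/2) (N(w) = (-2*w + w)*sqrt(w) = (-w)*sqrt(w) = -w**(3/2))
(-5 + 1*b(2 - 1*2))*(N(-1) - 1*(-223)) = (-5 + 1*4)*(-(-1)**(3/2) - 1*(-223)) = (-5 + 4)*(-(-1)*I + 223) = -(I + 223) = -(223 + I) = -223 - I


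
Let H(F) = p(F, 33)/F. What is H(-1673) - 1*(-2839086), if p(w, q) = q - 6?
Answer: 4749790851/1673 ≈ 2.8391e+6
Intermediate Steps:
p(w, q) = -6 + q
H(F) = 27/F (H(F) = (-6 + 33)/F = 27/F)
H(-1673) - 1*(-2839086) = 27/(-1673) - 1*(-2839086) = 27*(-1/1673) + 2839086 = -27/1673 + 2839086 = 4749790851/1673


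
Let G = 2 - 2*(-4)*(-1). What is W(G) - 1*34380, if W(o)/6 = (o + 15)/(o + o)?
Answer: -68769/2 ≈ -34385.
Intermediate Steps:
G = -6 (G = 2 + 8*(-1) = 2 - 8 = -6)
W(o) = 3*(15 + o)/o (W(o) = 6*((o + 15)/(o + o)) = 6*((15 + o)/((2*o))) = 6*((15 + o)*(1/(2*o))) = 6*((15 + o)/(2*o)) = 3*(15 + o)/o)
W(G) - 1*34380 = (3 + 45/(-6)) - 1*34380 = (3 + 45*(-⅙)) - 34380 = (3 - 15/2) - 34380 = -9/2 - 34380 = -68769/2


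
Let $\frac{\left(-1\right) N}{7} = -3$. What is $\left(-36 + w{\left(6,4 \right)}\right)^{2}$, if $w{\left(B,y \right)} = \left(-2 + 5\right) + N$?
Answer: $144$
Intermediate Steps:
$N = 21$ ($N = \left(-7\right) \left(-3\right) = 21$)
$w{\left(B,y \right)} = 24$ ($w{\left(B,y \right)} = \left(-2 + 5\right) + 21 = 3 + 21 = 24$)
$\left(-36 + w{\left(6,4 \right)}\right)^{2} = \left(-36 + 24\right)^{2} = \left(-12\right)^{2} = 144$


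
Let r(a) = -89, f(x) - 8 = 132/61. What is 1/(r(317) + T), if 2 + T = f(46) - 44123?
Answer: -61/2696434 ≈ -2.2622e-5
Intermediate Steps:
f(x) = 620/61 (f(x) = 8 + 132/61 = 620/61)
T = -2691005/61 (T = -2 + (620/61 - 44123) = -2 - 2690883/61 = -2691005/61 ≈ -44115.)
1/(r(317) + T) = 1/(-89 - 2691005/61) = 1/(-2696434/61) = -61/2696434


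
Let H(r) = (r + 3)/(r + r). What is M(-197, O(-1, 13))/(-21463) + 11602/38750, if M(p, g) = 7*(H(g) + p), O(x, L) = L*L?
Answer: 25545359222/70277910625 ≈ 0.36349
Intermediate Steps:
H(r) = (3 + r)/(2*r) (H(r) = (3 + r)/((2*r)) = (3 + r)*(1/(2*r)) = (3 + r)/(2*r))
O(x, L) = L²
M(p, g) = 7*p + 7*(3 + g)/(2*g) (M(p, g) = 7*((3 + g)/(2*g) + p) = 7*(p + (3 + g)/(2*g)) = 7*p + 7*(3 + g)/(2*g))
M(-197, O(-1, 13))/(-21463) + 11602/38750 = (7/2 + 7*(-197) + 21/(2*(13²)))/(-21463) + 11602/38750 = (7/2 - 1379 + (21/2)/169)*(-1/21463) + 11602*(1/38750) = (7/2 - 1379 + (21/2)*(1/169))*(-1/21463) + 5801/19375 = (7/2 - 1379 + 21/338)*(-1/21463) + 5801/19375 = -232449/169*(-1/21463) + 5801/19375 = 232449/3627247 + 5801/19375 = 25545359222/70277910625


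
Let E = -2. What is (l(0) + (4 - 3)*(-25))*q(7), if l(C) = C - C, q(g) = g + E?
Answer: -125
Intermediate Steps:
q(g) = -2 + g (q(g) = g - 2 = -2 + g)
l(C) = 0
(l(0) + (4 - 3)*(-25))*q(7) = (0 + (4 - 3)*(-25))*(-2 + 7) = (0 + 1*(-25))*5 = (0 - 25)*5 = -25*5 = -125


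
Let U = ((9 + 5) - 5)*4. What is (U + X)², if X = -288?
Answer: 63504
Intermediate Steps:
U = 36 (U = (14 - 5)*4 = 9*4 = 36)
(U + X)² = (36 - 288)² = (-252)² = 63504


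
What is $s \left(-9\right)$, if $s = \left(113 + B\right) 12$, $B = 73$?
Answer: $-20088$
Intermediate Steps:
$s = 2232$ ($s = \left(113 + 73\right) 12 = 186 \cdot 12 = 2232$)
$s \left(-9\right) = 2232 \left(-9\right) = -20088$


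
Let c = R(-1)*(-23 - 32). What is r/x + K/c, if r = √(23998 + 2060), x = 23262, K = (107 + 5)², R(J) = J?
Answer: 12544/55 + √26058/23262 ≈ 228.08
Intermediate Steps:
K = 12544 (K = 112² = 12544)
c = 55 (c = -(-23 - 32) = -1*(-55) = 55)
r = √26058 ≈ 161.42
r/x + K/c = √26058/23262 + 12544/55 = 12544/55 + √26058/23262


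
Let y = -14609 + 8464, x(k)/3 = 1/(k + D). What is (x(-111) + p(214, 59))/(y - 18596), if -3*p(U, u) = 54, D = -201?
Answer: 1873/2573064 ≈ 0.00072793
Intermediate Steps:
x(k) = 3/(-201 + k) (x(k) = 3/(k - 201) = 3/(-201 + k))
y = -6145
p(U, u) = -18 (p(U, u) = -⅓*54 = -18)
(x(-111) + p(214, 59))/(y - 18596) = (3/(-201 - 111) - 18)/(-6145 - 18596) = (3/(-312) - 18)/(-24741) = (3*(-1/312) - 18)*(-1/24741) = (-1/104 - 18)*(-1/24741) = -1873/104*(-1/24741) = 1873/2573064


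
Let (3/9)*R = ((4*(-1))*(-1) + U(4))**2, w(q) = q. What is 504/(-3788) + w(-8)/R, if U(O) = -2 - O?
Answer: -2272/2841 ≈ -0.79972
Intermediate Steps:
R = 12 (R = 3*((4*(-1))*(-1) + (-2 - 1*4))**2 = 3*(-4*(-1) + (-2 - 4))**2 = 3*(4 - 6)**2 = 3*(-2)**2 = 3*4 = 12)
504/(-3788) + w(-8)/R = 504/(-3788) - 8/12 = 504*(-1/3788) - 8*1/12 = -126/947 - 2/3 = -2272/2841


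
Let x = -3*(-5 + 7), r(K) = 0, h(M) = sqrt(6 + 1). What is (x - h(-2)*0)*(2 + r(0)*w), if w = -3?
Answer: -12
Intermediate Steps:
h(M) = sqrt(7)
x = -6 (x = -3*2 = -6)
(x - h(-2)*0)*(2 + r(0)*w) = (-6 - sqrt(7)*0)*(2 + 0*(-3)) = (-6 + 0)*(2 + 0) = -6*2 = -12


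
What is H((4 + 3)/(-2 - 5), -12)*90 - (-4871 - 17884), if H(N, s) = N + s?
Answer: 21585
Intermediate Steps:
H((4 + 3)/(-2 - 5), -12)*90 - (-4871 - 17884) = ((4 + 3)/(-2 - 5) - 12)*90 - (-4871 - 17884) = (7/(-7) - 12)*90 - 1*(-22755) = (7*(-⅐) - 12)*90 + 22755 = (-1 - 12)*90 + 22755 = -13*90 + 22755 = -1170 + 22755 = 21585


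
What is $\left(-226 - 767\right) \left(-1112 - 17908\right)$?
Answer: $18886860$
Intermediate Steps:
$\left(-226 - 767\right) \left(-1112 - 17908\right) = \left(-226 - 767\right) \left(-19020\right) = \left(-993\right) \left(-19020\right) = 18886860$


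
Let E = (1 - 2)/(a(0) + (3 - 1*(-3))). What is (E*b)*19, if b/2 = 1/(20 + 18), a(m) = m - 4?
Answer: -1/2 ≈ -0.50000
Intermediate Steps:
a(m) = -4 + m
b = 1/19 (b = 2/(20 + 18) = 2/38 = 2*(1/38) = 1/19 ≈ 0.052632)
E = -1/2 (E = (1 - 2)/((-4 + 0) + (3 - 1*(-3))) = -1/(-4 + (3 + 3)) = -1/(-4 + 6) = -1/2 ≈ -0.50000)
(E*b)*19 = -1/2*1/19*19 = -1/38*19 = -1/2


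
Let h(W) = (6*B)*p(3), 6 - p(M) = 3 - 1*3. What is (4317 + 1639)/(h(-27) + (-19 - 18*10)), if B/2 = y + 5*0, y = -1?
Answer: -5956/271 ≈ -21.978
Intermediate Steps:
p(M) = 6 (p(M) = 6 - (3 - 1*3) = 6 - (3 - 3) = 6 - 1*0 = 6 + 0 = 6)
B = -2 (B = 2*(-1 + 5*0) = 2*(-1 + 0) = 2*(-1) = -2)
h(W) = -72 (h(W) = (6*(-2))*6 = -12*6 = -72)
(4317 + 1639)/(h(-27) + (-19 - 18*10)) = (4317 + 1639)/(-72 + (-19 - 18*10)) = 5956/(-72 + (-19 - 180)) = 5956/(-72 - 199) = 5956/(-271) = 5956*(-1/271) = -5956/271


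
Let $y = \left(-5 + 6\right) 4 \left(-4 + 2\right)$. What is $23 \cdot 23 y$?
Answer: $-4232$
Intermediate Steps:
$y = -8$ ($y = 1 \cdot 4 \left(-2\right) = 4 \left(-2\right) = -8$)
$23 \cdot 23 y = 23 \cdot 23 \left(-8\right) = 529 \left(-8\right) = -4232$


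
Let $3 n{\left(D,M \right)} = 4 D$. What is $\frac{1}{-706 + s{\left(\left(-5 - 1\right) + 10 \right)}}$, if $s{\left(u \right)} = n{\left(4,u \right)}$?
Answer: $- \frac{3}{2102} \approx -0.0014272$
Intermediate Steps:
$n{\left(D,M \right)} = \frac{4 D}{3}$
$s{\left(u \right)} = \frac{16}{3}$ ($s{\left(u \right)} = \frac{4}{3} \cdot 4 = \frac{16}{3}$)
$\frac{1}{-706 + s{\left(\left(-5 - 1\right) + 10 \right)}} = \frac{1}{-706 + \frac{16}{3}} = \frac{1}{- \frac{2102}{3}} = - \frac{3}{2102}$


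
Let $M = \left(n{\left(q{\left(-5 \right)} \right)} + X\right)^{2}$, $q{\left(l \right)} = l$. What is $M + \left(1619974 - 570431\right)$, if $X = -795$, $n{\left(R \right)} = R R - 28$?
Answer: $1686347$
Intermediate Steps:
$n{\left(R \right)} = -28 + R^{2}$ ($n{\left(R \right)} = R^{2} - 28 = -28 + R^{2}$)
$M = 636804$ ($M = \left(\left(-28 + \left(-5\right)^{2}\right) - 795\right)^{2} = \left(\left(-28 + 25\right) - 795\right)^{2} = \left(-3 - 795\right)^{2} = \left(-798\right)^{2} = 636804$)
$M + \left(1619974 - 570431\right) = 636804 + \left(1619974 - 570431\right) = 636804 + 1049543 = 1686347$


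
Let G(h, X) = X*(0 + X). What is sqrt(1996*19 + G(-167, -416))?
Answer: 2*sqrt(52745) ≈ 459.33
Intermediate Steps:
G(h, X) = X**2 (G(h, X) = X*X = X**2)
sqrt(1996*19 + G(-167, -416)) = sqrt(1996*19 + (-416)**2) = sqrt(37924 + 173056) = sqrt(210980) = 2*sqrt(52745)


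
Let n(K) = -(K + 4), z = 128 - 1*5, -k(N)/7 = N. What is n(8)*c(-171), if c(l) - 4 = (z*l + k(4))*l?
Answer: -43217220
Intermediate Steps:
k(N) = -7*N
z = 123 (z = 128 - 5 = 123)
n(K) = -4 - K (n(K) = -(4 + K) = -4 - K)
c(l) = 4 + l*(-28 + 123*l) (c(l) = 4 + (123*l - 7*4)*l = 4 + (123*l - 28)*l = 4 + (-28 + 123*l)*l = 4 + l*(-28 + 123*l))
n(8)*c(-171) = (-4 - 1*8)*(4 - 28*(-171) + 123*(-171)²) = (-4 - 8)*(4 + 4788 + 123*29241) = -12*(4 + 4788 + 3596643) = -12*3601435 = -43217220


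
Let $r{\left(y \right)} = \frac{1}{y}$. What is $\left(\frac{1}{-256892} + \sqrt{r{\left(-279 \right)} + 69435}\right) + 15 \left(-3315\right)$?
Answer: $- \frac{12773954701}{256892} + \frac{2 \sqrt{150135821}}{93} \approx -49462.0$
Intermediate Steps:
$\left(\frac{1}{-256892} + \sqrt{r{\left(-279 \right)} + 69435}\right) + 15 \left(-3315\right) = \left(\frac{1}{-256892} + \sqrt{\frac{1}{-279} + 69435}\right) + 15 \left(-3315\right) = \left(- \frac{1}{256892} + \sqrt{- \frac{1}{279} + 69435}\right) - 49725 = \left(- \frac{1}{256892} + \sqrt{\frac{19372364}{279}}\right) - 49725 = \left(- \frac{1}{256892} + \frac{2 \sqrt{150135821}}{93}\right) - 49725 = - \frac{12773954701}{256892} + \frac{2 \sqrt{150135821}}{93}$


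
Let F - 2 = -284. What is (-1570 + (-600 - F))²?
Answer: 3564544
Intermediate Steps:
F = -282 (F = 2 - 284 = -282)
(-1570 + (-600 - F))² = (-1570 + (-600 - 1*(-282)))² = (-1570 + (-600 + 282))² = (-1570 - 318)² = (-1888)² = 3564544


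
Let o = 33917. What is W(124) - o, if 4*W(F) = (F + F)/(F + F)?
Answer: -135667/4 ≈ -33917.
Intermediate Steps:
W(F) = ¼ (W(F) = ((F + F)/(F + F))/4 = ((2*F)/((2*F)))/4 = ((2*F)*(1/(2*F)))/4 = (¼)*1 = ¼)
W(124) - o = ¼ - 1*33917 = ¼ - 33917 = -135667/4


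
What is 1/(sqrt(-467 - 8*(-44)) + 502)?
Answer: 502/252119 - I*sqrt(115)/252119 ≈ 0.0019911 - 4.2535e-5*I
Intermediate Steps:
1/(sqrt(-467 - 8*(-44)) + 502) = 1/(sqrt(-467 + 352) + 502) = 1/(sqrt(-115) + 502) = 1/(I*sqrt(115) + 502) = 1/(502 + I*sqrt(115))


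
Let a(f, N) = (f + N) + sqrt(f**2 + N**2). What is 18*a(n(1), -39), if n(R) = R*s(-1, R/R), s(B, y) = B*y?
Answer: -720 + 18*sqrt(1522) ≈ -17.769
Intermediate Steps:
n(R) = -R (n(R) = R*(-R/R) = R*(-1*1) = R*(-1) = -R)
a(f, N) = N + f + sqrt(N**2 + f**2) (a(f, N) = (N + f) + sqrt(N**2 + f**2) = N + f + sqrt(N**2 + f**2))
18*a(n(1), -39) = 18*(-39 - 1*1 + sqrt((-39)**2 + (-1*1)**2)) = 18*(-39 - 1 + sqrt(1521 + (-1)**2)) = 18*(-39 - 1 + sqrt(1521 + 1)) = 18*(-39 - 1 + sqrt(1522)) = 18*(-40 + sqrt(1522)) = -720 + 18*sqrt(1522)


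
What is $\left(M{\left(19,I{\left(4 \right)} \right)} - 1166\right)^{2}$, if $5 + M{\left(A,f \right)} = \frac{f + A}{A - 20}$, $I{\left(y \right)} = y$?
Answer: $1425636$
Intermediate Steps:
$M{\left(A,f \right)} = -5 + \frac{A + f}{-20 + A}$ ($M{\left(A,f \right)} = -5 + \frac{f + A}{A - 20} = -5 + \frac{A + f}{-20 + A}$)
$\left(M{\left(19,I{\left(4 \right)} \right)} - 1166\right)^{2} = \left(\frac{100 + 4 - 76}{-20 + 19} - 1166\right)^{2} = \left(\frac{100 + 4 - 76}{-1} - 1166\right)^{2} = \left(\left(-1\right) 28 - 1166\right)^{2} = \left(-28 - 1166\right)^{2} = \left(-1194\right)^{2} = 1425636$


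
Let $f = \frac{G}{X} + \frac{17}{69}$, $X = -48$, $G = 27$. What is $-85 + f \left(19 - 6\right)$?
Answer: $- \frac{98377}{1104} \approx -89.11$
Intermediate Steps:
$f = - \frac{349}{1104}$ ($f = \frac{27}{-48} + \frac{17}{69} = 27 \left(- \frac{1}{48}\right) + 17 \cdot \frac{1}{69} = - \frac{9}{16} + \frac{17}{69} = - \frac{349}{1104} \approx -0.31612$)
$-85 + f \left(19 - 6\right) = -85 - \frac{349 \left(19 - 6\right)}{1104} = -85 - \frac{4537}{1104} = - \frac{98377}{1104}$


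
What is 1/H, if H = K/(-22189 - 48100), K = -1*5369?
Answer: 70289/5369 ≈ 13.092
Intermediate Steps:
K = -5369
H = 5369/70289 (H = -5369/(-22189 - 48100) = -5369/(-70289) = -5369*(-1/70289) = 5369/70289 ≈ 0.076385)
1/H = 1/(5369/70289) = 70289/5369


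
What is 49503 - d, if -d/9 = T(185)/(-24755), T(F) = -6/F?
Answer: 226707651579/4579675 ≈ 49503.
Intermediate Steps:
d = -54/4579675 (d = -9*(-6/185)/(-24755) = -9*(-6*1/185)*(-1)/24755 = -(-54)*(-1)/(185*24755) = -9*6/4579675 = -54/4579675 ≈ -1.1791e-5)
49503 - d = 49503 - 1*(-54/4579675) = 49503 + 54/4579675 = 226707651579/4579675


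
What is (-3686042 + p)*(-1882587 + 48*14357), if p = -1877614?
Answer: 6639950816856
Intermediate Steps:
(-3686042 + p)*(-1882587 + 48*14357) = (-3686042 - 1877614)*(-1882587 + 48*14357) = -5563656*(-1882587 + 689136) = -5563656*(-1193451) = 6639950816856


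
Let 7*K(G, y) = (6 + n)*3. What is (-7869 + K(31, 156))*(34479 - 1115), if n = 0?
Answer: -1837188660/7 ≈ -2.6246e+8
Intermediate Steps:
K(G, y) = 18/7 (K(G, y) = ((6 + 0)*3)/7 = (6*3)/7 = (1/7)*18 = 18/7)
(-7869 + K(31, 156))*(34479 - 1115) = (-7869 + 18/7)*(34479 - 1115) = -55065/7*33364 = -1837188660/7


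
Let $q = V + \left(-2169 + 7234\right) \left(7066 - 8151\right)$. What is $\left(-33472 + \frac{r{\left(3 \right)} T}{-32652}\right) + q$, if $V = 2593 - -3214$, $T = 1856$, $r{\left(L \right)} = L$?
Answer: $- \frac{15028600454}{2721} \approx -5.5232 \cdot 10^{6}$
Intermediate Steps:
$V = 5807$ ($V = 2593 + 3214 = 5807$)
$q = -5489718$ ($q = 5807 + \left(-2169 + 7234\right) \left(7066 - 8151\right) = 5807 + 5065 \left(-1085\right) = 5807 - 5495525 = -5489718$)
$\left(-33472 + \frac{r{\left(3 \right)} T}{-32652}\right) + q = \left(-33472 + \frac{3 \cdot 1856}{-32652}\right) - 5489718 = \left(-33472 + 5568 \left(- \frac{1}{32652}\right)\right) - 5489718 = \left(-33472 - \frac{464}{2721}\right) - 5489718 = - \frac{91077776}{2721} - 5489718 = - \frac{15028600454}{2721}$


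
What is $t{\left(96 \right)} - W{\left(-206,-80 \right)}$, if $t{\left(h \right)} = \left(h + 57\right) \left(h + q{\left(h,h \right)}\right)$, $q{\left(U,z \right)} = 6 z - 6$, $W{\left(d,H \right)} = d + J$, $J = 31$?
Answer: $102073$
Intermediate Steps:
$W{\left(d,H \right)} = 31 + d$ ($W{\left(d,H \right)} = d + 31 = 31 + d$)
$q{\left(U,z \right)} = -6 + 6 z$
$t{\left(h \right)} = \left(-6 + 7 h\right) \left(57 + h\right)$ ($t{\left(h \right)} = \left(h + 57\right) \left(h + \left(-6 + 6 h\right)\right) = \left(57 + h\right) \left(-6 + 7 h\right) = \left(-6 + 7 h\right) \left(57 + h\right)$)
$t{\left(96 \right)} - W{\left(-206,-80 \right)} = \left(-342 + 7 \cdot 96^{2} + 393 \cdot 96\right) - \left(31 - 206\right) = \left(-342 + 7 \cdot 9216 + 37728\right) - -175 = \left(-342 + 64512 + 37728\right) + 175 = 101898 + 175 = 102073$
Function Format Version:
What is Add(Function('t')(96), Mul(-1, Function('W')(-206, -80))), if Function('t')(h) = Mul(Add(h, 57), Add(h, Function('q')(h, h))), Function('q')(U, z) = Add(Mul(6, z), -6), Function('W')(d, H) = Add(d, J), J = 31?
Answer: 102073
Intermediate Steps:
Function('W')(d, H) = Add(31, d) (Function('W')(d, H) = Add(d, 31) = Add(31, d))
Function('q')(U, z) = Add(-6, Mul(6, z))
Function('t')(h) = Mul(Add(-6, Mul(7, h)), Add(57, h)) (Function('t')(h) = Mul(Add(h, 57), Add(h, Add(-6, Mul(6, h)))) = Mul(Add(57, h), Add(-6, Mul(7, h))) = Mul(Add(-6, Mul(7, h)), Add(57, h)))
Add(Function('t')(96), Mul(-1, Function('W')(-206, -80))) = Add(Add(-342, Mul(7, Pow(96, 2)), Mul(393, 96)), Mul(-1, Add(31, -206))) = Add(Add(-342, Mul(7, 9216), 37728), Mul(-1, -175)) = Add(Add(-342, 64512, 37728), 175) = Add(101898, 175) = 102073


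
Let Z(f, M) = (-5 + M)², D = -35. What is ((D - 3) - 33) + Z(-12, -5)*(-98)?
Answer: -9871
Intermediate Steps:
((D - 3) - 33) + Z(-12, -5)*(-98) = ((-35 - 3) - 33) + (-5 - 5)²*(-98) = (-38 - 33) + (-10)²*(-98) = -71 + 100*(-98) = -71 - 9800 = -9871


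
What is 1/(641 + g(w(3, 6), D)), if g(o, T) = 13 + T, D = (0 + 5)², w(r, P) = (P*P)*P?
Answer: 1/679 ≈ 0.0014728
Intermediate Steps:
w(r, P) = P³ (w(r, P) = P²*P = P³)
D = 25 (D = 5² = 25)
1/(641 + g(w(3, 6), D)) = 1/(641 + (13 + 25)) = 1/(641 + 38) = 1/679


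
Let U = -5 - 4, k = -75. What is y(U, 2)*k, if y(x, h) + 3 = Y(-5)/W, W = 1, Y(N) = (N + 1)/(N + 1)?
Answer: 150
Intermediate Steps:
Y(N) = 1 (Y(N) = (1 + N)/(1 + N) = 1)
U = -9
y(x, h) = -2 (y(x, h) = -3 + 1/1 = -3 + 1*1 = -3 + 1 = -2)
y(U, 2)*k = -2*(-75) = 150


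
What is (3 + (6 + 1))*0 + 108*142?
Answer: 15336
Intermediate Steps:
(3 + (6 + 1))*0 + 108*142 = (3 + 7)*0 + 15336 = 10*0 + 15336 = 0 + 15336 = 15336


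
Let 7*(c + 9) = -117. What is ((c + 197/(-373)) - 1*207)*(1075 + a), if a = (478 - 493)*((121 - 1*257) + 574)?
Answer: 478061860/373 ≈ 1.2817e+6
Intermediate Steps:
c = -180/7 (c = -9 + (⅐)*(-117) = -9 - 117/7 = -180/7 ≈ -25.714)
a = -6570 (a = -15*((121 - 257) + 574) = -15*(-136 + 574) = -15*438 = -6570)
((c + 197/(-373)) - 1*207)*(1075 + a) = ((-180/7 + 197/(-373)) - 1*207)*(1075 - 6570) = ((-180/7 + 197*(-1/373)) - 207)*(-5495) = ((-180/7 - 197/373) - 207)*(-5495) = (-68519/2611 - 207)*(-5495) = -608996/2611*(-5495) = 478061860/373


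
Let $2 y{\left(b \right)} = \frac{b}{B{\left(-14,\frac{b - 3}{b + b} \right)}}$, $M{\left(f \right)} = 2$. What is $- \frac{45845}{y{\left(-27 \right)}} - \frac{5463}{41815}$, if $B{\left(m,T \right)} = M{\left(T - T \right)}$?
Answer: $\frac{7667887199}{1129005} \approx 6791.7$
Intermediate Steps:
$B{\left(m,T \right)} = 2$
$y{\left(b \right)} = \frac{b}{4}$ ($y{\left(b \right)} = \frac{b \frac{1}{2}}{2} = \frac{\frac{1}{2} b}{2} = \frac{b}{4}$)
$- \frac{45845}{y{\left(-27 \right)}} - \frac{5463}{41815} = - \frac{45845}{\frac{1}{4} \left(-27\right)} - \frac{5463}{41815} = - \frac{45845}{- \frac{27}{4}} - \frac{5463}{41815} = \left(-45845\right) \left(- \frac{4}{27}\right) - \frac{5463}{41815} = \frac{183380}{27} - \frac{5463}{41815} = \frac{7667887199}{1129005}$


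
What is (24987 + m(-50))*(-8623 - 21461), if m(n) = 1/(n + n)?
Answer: -18792715179/25 ≈ -7.5171e+8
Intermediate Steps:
m(n) = 1/(2*n)
(24987 + m(-50))*(-8623 - 21461) = (24987 + (½)/(-50))*(-8623 - 21461) = (24987 + (½)*(-1/50))*(-30084) = (24987 - 1/100)*(-30084) = (2498699/100)*(-30084) = -18792715179/25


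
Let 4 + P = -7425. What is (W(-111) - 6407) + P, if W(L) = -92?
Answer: -13928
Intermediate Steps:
P = -7429 (P = -4 - 7425 = -7429)
(W(-111) - 6407) + P = (-92 - 6407) - 7429 = -6499 - 7429 = -13928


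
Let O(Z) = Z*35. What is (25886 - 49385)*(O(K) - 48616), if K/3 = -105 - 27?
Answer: 1468123524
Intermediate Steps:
K = -396 (K = 3*(-105 - 27) = 3*(-132) = -396)
O(Z) = 35*Z
(25886 - 49385)*(O(K) - 48616) = (25886 - 49385)*(35*(-396) - 48616) = -23499*(-13860 - 48616) = -23499*(-62476) = 1468123524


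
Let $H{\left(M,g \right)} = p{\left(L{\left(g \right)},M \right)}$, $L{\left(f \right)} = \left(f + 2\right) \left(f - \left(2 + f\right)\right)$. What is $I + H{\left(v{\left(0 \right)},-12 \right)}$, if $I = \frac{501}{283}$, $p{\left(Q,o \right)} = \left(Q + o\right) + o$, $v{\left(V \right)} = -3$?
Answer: $\frac{4463}{283} \approx 15.77$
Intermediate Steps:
$L{\left(f \right)} = -4 - 2 f$ ($L{\left(f \right)} = \left(2 + f\right) \left(-2\right) = -4 - 2 f$)
$p{\left(Q,o \right)} = Q + 2 o$
$H{\left(M,g \right)} = -4 - 2 g + 2 M$ ($H{\left(M,g \right)} = \left(-4 - 2 g\right) + 2 M = -4 - 2 g + 2 M$)
$I = \frac{501}{283}$ ($I = 501 \cdot \frac{1}{283} = \frac{501}{283} \approx 1.7703$)
$I + H{\left(v{\left(0 \right)},-12 \right)} = \frac{501}{283} - -14 = \frac{501}{283} + 14 = \frac{4463}{283}$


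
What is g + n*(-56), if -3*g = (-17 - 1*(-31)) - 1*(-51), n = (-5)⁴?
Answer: -105065/3 ≈ -35022.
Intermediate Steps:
n = 625
g = -65/3 (g = -((-17 - 1*(-31)) - 1*(-51))/3 = -((-17 + 31) + 51)/3 = -(14 + 51)/3 = -⅓*65 = -65/3 ≈ -21.667)
g + n*(-56) = -65/3 + 625*(-56) = -65/3 - 35000 = -105065/3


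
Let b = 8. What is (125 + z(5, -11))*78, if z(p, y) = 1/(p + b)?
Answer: 9756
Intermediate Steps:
z(p, y) = 1/(8 + p) (z(p, y) = 1/(p + 8) = 1/(8 + p))
(125 + z(5, -11))*78 = (125 + 1/(8 + 5))*78 = (125 + 1/13)*78 = (1626/13)*78 = 9756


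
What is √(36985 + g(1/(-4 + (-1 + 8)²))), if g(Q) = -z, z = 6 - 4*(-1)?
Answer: 5*√1479 ≈ 192.29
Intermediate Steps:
z = 10 (z = 6 + 4 = 10)
g(Q) = -10 (g(Q) = -1*10 = -10)
√(36985 + g(1/(-4 + (-1 + 8)²))) = √(36985 - 10) = √36975 = 5*√1479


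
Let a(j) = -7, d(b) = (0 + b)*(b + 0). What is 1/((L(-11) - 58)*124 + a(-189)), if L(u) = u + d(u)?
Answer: 1/6441 ≈ 0.00015526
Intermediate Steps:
d(b) = b² (d(b) = b*b = b²)
L(u) = u + u²
1/((L(-11) - 58)*124 + a(-189)) = 1/((-11*(1 - 11) - 58)*124 - 7) = 1/((-11*(-10) - 58)*124 - 7) = 1/((110 - 58)*124 - 7) = 1/(52*124 - 7) = 1/(6448 - 7) = 1/6441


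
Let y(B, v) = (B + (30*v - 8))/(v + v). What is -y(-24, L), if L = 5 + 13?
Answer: -127/9 ≈ -14.111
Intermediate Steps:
L = 18
y(B, v) = (-8 + B + 30*v)/(2*v) (y(B, v) = (B + (-8 + 30*v))/((2*v)) = (-8 + B + 30*v)*(1/(2*v)) = (-8 + B + 30*v)/(2*v))
-y(-24, L) = -(-8 - 24 + 30*18)/(2*18) = -(-8 - 24 + 540)/(2*18) = -508/(2*18) = -1*127/9 = -127/9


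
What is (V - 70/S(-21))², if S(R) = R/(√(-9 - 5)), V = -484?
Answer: 2106904/9 - 9680*I*√14/3 ≈ 2.341e+5 - 12073.0*I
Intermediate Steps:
S(R) = -I*R*√14/14 (S(R) = R/(√(-14)) = R/((I*√14)) = R*(-I*√14/14) = -I*R*√14/14)
(V - 70/S(-21))² = (-484 - 70*(-I*√14/21))² = (-484 - (-10)*I*√14/3)² = (-484 + 10*I*√14/3)²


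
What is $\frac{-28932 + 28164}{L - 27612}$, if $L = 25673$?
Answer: $\frac{768}{1939} \approx 0.39608$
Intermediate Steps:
$\frac{-28932 + 28164}{L - 27612} = \frac{-28932 + 28164}{25673 - 27612} = - \frac{768}{-1939} = \left(-768\right) \left(- \frac{1}{1939}\right) = \frac{768}{1939}$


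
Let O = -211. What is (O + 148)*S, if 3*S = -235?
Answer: 4935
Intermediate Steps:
S = -235/3 (S = (⅓)*(-235) = -235/3 ≈ -78.333)
(O + 148)*S = (-211 + 148)*(-235/3) = -63*(-235/3) = 4935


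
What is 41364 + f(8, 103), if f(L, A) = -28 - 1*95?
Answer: 41241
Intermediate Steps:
f(L, A) = -123 (f(L, A) = -28 - 95 = -123)
41364 + f(8, 103) = 41364 - 123 = 41241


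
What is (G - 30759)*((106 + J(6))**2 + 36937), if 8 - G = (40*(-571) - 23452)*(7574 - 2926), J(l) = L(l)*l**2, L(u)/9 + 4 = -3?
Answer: 1013537403953165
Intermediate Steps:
L(u) = -63 (L(u) = -36 + 9*(-3) = -36 - 27 = -63)
J(l) = -63*l**2
G = 215165224 (G = 8 - (40*(-571) - 23452)*(7574 - 2926) = 8 - (-22840 - 23452)*4648 = 8 - (-46292)*4648 = 8 - 1*(-215165216) = 8 + 215165216 = 215165224)
(G - 30759)*((106 + J(6))**2 + 36937) = (215165224 - 30759)*((106 - 63*6**2)**2 + 36937) = 215134465*((106 - 63*36)**2 + 36937) = 215134465*((106 - 2268)**2 + 36937) = 215134465*((-2162)**2 + 36937) = 215134465*(4674244 + 36937) = 215134465*4711181 = 1013537403953165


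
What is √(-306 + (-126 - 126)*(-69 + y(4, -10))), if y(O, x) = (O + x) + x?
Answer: 3*√2346 ≈ 145.31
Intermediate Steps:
y(O, x) = O + 2*x
√(-306 + (-126 - 126)*(-69 + y(4, -10))) = √(-306 + (-126 - 126)*(-69 + (4 + 2*(-10)))) = √(-306 - 252*(-69 + (4 - 20))) = √(-306 - 252*(-69 - 16)) = √(-306 - 252*(-85)) = √(-306 + 21420) = √21114 = 3*√2346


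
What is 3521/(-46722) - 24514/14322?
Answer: -9490245/5310734 ≈ -1.7870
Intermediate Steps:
3521/(-46722) - 24514/14322 = 3521*(-1/46722) - 24514*1/14322 = -3521/46722 - 1751/1023 = -9490245/5310734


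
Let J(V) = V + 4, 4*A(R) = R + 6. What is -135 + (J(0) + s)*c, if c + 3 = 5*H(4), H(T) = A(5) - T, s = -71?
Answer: 1939/4 ≈ 484.75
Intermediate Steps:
A(R) = 3/2 + R/4 (A(R) = (R + 6)/4 = (6 + R)/4 = 3/2 + R/4)
J(V) = 4 + V
H(T) = 11/4 - T (H(T) = (3/2 + (¼)*5) - T = (3/2 + 5/4) - T = 11/4 - T)
c = -37/4 (c = -3 + 5*(11/4 - 1*4) = -3 + 5*(11/4 - 4) = -3 + 5*(-5/4) = -3 - 25/4 = -37/4 ≈ -9.2500)
-135 + (J(0) + s)*c = -135 + ((4 + 0) - 71)*(-37/4) = -135 + (4 - 71)*(-37/4) = -135 - 67*(-37/4) = -135 + 2479/4 = 1939/4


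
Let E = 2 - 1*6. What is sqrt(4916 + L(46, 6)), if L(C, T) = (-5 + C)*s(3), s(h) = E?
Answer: 12*sqrt(33) ≈ 68.935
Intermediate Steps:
E = -4 (E = 2 - 6 = -4)
s(h) = -4
L(C, T) = 20 - 4*C (L(C, T) = (-5 + C)*(-4) = 20 - 4*C)
sqrt(4916 + L(46, 6)) = sqrt(4916 + (20 - 4*46)) = sqrt(4916 + (20 - 184)) = sqrt(4916 - 164) = sqrt(4752) = 12*sqrt(33)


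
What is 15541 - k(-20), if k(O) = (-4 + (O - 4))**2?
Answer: 14757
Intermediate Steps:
k(O) = (-8 + O)**2 (k(O) = (-4 + (-4 + O))**2 = (-8 + O)**2)
15541 - k(-20) = 15541 - (-8 - 20)**2 = 15541 - 1*(-28)**2 = 15541 - 1*784 = 15541 - 784 = 14757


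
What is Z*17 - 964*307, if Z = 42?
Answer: -295234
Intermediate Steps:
Z*17 - 964*307 = 42*17 - 964*307 = 714 - 295948 = -295234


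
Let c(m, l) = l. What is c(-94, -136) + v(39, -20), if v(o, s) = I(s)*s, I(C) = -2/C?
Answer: -138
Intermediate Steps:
v(o, s) = -2 (v(o, s) = (-2/s)*s = -2)
c(-94, -136) + v(39, -20) = -136 - 2 = -138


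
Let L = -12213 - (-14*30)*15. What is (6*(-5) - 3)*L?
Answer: 195129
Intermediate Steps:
L = -5913 (L = -12213 - (-420)*15 = -12213 - 1*(-6300) = -12213 + 6300 = -5913)
(6*(-5) - 3)*L = (6*(-5) - 3)*(-5913) = (-30 - 3)*(-5913) = -33*(-5913) = 195129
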